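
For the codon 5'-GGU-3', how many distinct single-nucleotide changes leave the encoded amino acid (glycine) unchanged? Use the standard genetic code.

Position 1: none → 0 synonymous.
Position 2: none → 0 synonymous.
Position 3: GGC, GGA, GGG → 3 synonymous.
Total: 0 + 0 + 3 = 3.

3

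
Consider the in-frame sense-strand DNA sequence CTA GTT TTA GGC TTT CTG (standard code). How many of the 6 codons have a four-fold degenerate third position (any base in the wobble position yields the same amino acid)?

Codon 1 CTA (Leu): third position 4-fold.
Codon 2 GTT (Val): third position 4-fold.
Codon 3 TTA (Leu): third position 2-fold.
Codon 4 GGC (Gly): third position 4-fold.
Codon 5 TTT (Phe): third position 2-fold.
Codon 6 CTG (Leu): third position 4-fold.
Four-fold degenerate third positions: 4.

4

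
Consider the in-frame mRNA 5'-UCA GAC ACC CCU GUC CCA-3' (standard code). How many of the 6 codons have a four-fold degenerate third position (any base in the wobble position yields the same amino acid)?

5

Codon 1 UCA (Ser): third position 4-fold.
Codon 2 GAC (Asp): third position 2-fold.
Codon 3 ACC (Thr): third position 4-fold.
Codon 4 CCU (Pro): third position 4-fold.
Codon 5 GUC (Val): third position 4-fold.
Codon 6 CCA (Pro): third position 4-fold.
Four-fold degenerate third positions: 5.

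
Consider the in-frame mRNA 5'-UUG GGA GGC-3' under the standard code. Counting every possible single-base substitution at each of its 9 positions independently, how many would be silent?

Codon 1 (UUG, Leu): 2 synonymous substitutions.
Codon 2 (GGA, Gly): 3 synonymous substitutions.
Codon 3 (GGC, Gly): 3 synonymous substitutions.
Total: 2 + 3 + 3 = 8.

8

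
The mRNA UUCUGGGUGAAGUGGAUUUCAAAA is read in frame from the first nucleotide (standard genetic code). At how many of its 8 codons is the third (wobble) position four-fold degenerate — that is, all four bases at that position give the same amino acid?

Codon 1 UUC (Phe): third position 2-fold.
Codon 2 UGG (Trp): third position 1-fold.
Codon 3 GUG (Val): third position 4-fold.
Codon 4 AAG (Lys): third position 2-fold.
Codon 5 UGG (Trp): third position 1-fold.
Codon 6 AUU (Ile): third position 3-fold.
Codon 7 UCA (Ser): third position 4-fold.
Codon 8 AAA (Lys): third position 2-fold.
Four-fold degenerate third positions: 2.

2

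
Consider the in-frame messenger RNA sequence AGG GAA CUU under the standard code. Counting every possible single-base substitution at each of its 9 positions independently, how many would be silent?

6

Codon 1 (AGG, Arg): 2 synonymous substitutions.
Codon 2 (GAA, Glu): 1 synonymous substitution.
Codon 3 (CUU, Leu): 3 synonymous substitutions.
Total: 2 + 1 + 3 = 6.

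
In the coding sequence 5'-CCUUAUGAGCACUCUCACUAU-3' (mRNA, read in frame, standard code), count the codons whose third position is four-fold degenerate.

Codon 1 CCU (Pro): third position 4-fold.
Codon 2 UAU (Tyr): third position 2-fold.
Codon 3 GAG (Glu): third position 2-fold.
Codon 4 CAC (His): third position 2-fold.
Codon 5 UCU (Ser): third position 4-fold.
Codon 6 CAC (His): third position 2-fold.
Codon 7 UAU (Tyr): third position 2-fold.
Four-fold degenerate third positions: 2.

2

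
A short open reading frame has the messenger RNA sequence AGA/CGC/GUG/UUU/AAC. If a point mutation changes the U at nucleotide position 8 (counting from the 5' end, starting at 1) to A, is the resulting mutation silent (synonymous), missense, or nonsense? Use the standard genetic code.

Position 8 falls in codon 3: GUG → Val.
After the substitution the codon is GAG → Glu.
Val ≠ Glu, so this is a missense mutation.

missense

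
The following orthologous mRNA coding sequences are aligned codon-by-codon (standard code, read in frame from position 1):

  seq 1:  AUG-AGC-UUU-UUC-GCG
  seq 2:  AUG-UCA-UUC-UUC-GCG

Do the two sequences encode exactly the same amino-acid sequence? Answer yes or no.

yes

Codon 1: AUG Met / AUG Met — identical.
Codon 2: AGC Ser / UCA Ser — synonymous.
Codon 3: UUU Phe / UUC Phe — synonymous.
Codon 4: UUC Phe / UUC Phe — identical.
Codon 5: GCG Ala / GCG Ala — identical.
Nonsynonymous differences: 0 → same protein.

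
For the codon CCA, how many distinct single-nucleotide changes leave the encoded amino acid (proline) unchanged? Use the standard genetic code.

Position 1: none → 0 synonymous.
Position 2: none → 0 synonymous.
Position 3: CCT, CCC, CCG → 3 synonymous.
Total: 0 + 0 + 3 = 3.

3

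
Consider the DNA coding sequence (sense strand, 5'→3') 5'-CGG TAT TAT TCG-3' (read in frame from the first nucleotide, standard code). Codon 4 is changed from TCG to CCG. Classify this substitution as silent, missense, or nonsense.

Position 10 falls in codon 4: TCG → Ser.
After the substitution the codon is CCG → Pro.
Ser ≠ Pro, so this is a missense mutation.

missense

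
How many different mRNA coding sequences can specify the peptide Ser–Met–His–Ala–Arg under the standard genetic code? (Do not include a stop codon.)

Ser: 6 codons.
Met: 1 codon.
His: 2 codons.
Ala: 4 codons.
Arg: 6 codons.
6 × 1 × 2 × 4 × 6 = 288.

288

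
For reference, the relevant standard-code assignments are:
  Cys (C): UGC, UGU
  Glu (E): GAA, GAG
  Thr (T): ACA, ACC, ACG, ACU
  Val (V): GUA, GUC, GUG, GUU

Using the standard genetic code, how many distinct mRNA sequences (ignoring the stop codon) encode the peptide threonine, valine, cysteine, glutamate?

Thr: 4 codons.
Val: 4 codons.
Cys: 2 codons.
Glu: 2 codons.
4 × 4 × 2 × 2 = 64.

64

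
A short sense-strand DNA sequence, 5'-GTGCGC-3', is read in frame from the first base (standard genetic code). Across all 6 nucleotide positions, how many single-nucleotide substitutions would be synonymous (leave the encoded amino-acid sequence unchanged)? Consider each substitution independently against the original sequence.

Codon 1 (GTG, Val): 3 synonymous substitutions.
Codon 2 (CGC, Arg): 3 synonymous substitutions.
Total: 3 + 3 = 6.

6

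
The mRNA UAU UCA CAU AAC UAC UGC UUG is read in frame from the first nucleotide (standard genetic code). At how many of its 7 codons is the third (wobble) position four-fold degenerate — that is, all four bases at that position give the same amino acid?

1

Codon 1 UAU (Tyr): third position 2-fold.
Codon 2 UCA (Ser): third position 4-fold.
Codon 3 CAU (His): third position 2-fold.
Codon 4 AAC (Asn): third position 2-fold.
Codon 5 UAC (Tyr): third position 2-fold.
Codon 6 UGC (Cys): third position 2-fold.
Codon 7 UUG (Leu): third position 2-fold.
Four-fold degenerate third positions: 1.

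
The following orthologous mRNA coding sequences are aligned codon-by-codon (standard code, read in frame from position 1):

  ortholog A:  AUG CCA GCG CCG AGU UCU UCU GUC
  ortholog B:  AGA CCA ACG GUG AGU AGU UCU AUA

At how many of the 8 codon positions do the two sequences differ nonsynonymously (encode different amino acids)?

Codon 1: AUG Met / AGA Arg — nonsynonymous.
Codon 2: CCA Pro / CCA Pro — identical.
Codon 3: GCG Ala / ACG Thr — nonsynonymous.
Codon 4: CCG Pro / GUG Val — nonsynonymous.
Codon 5: AGU Ser / AGU Ser — identical.
Codon 6: UCU Ser / AGU Ser — synonymous.
Codon 7: UCU Ser / UCU Ser — identical.
Codon 8: GUC Val / AUA Ile — nonsynonymous.
Nonsynonymous differences: 4.

4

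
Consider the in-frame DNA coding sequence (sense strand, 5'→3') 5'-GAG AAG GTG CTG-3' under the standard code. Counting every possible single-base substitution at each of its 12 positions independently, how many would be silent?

Codon 1 (GAG, Glu): 1 synonymous substitution.
Codon 2 (AAG, Lys): 1 synonymous substitution.
Codon 3 (GTG, Val): 3 synonymous substitutions.
Codon 4 (CTG, Leu): 4 synonymous substitutions.
Total: 1 + 1 + 3 + 4 = 9.

9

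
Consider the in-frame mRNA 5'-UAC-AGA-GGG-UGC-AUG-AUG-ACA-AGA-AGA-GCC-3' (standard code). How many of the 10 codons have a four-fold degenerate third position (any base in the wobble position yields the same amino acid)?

3

Codon 1 UAC (Tyr): third position 2-fold.
Codon 2 AGA (Arg): third position 2-fold.
Codon 3 GGG (Gly): third position 4-fold.
Codon 4 UGC (Cys): third position 2-fold.
Codon 5 AUG (Met): third position 1-fold.
Codon 6 AUG (Met): third position 1-fold.
Codon 7 ACA (Thr): third position 4-fold.
Codon 8 AGA (Arg): third position 2-fold.
Codon 9 AGA (Arg): third position 2-fold.
Codon 10 GCC (Ala): third position 4-fold.
Four-fold degenerate third positions: 3.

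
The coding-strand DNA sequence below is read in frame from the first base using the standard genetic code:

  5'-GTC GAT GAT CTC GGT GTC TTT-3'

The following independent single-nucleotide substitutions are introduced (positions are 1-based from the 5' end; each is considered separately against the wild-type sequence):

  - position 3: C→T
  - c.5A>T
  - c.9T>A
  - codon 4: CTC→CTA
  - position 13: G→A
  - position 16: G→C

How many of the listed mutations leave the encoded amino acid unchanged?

Codon 1: GTC (Val) → GTT (Val) — synonymous.
Codon 2: GAT (Asp) → GTT (Val) — missense.
Codon 3: GAT (Asp) → GAA (Glu) — missense.
Codon 4: CTC (Leu) → CTA (Leu) — synonymous.
Codon 5: GGT (Gly) → AGT (Ser) — missense.
Codon 6: GTC (Val) → CTC (Leu) — missense.
Synonymous: 2 of 6.

2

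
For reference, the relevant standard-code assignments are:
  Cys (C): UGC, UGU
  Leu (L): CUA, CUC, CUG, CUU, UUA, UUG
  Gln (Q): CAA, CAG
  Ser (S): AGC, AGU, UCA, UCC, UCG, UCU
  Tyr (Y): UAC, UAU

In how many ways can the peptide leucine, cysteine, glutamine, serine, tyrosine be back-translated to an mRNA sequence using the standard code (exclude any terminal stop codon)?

288

Leu: 6 codons.
Cys: 2 codons.
Gln: 2 codons.
Ser: 6 codons.
Tyr: 2 codons.
6 × 2 × 2 × 6 × 2 = 288.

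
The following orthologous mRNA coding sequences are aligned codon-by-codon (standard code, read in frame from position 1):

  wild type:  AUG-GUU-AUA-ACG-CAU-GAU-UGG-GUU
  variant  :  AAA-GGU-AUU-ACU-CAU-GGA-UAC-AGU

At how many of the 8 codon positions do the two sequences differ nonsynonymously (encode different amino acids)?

Codon 1: AUG Met / AAA Lys — nonsynonymous.
Codon 2: GUU Val / GGU Gly — nonsynonymous.
Codon 3: AUA Ile / AUU Ile — synonymous.
Codon 4: ACG Thr / ACU Thr — synonymous.
Codon 5: CAU His / CAU His — identical.
Codon 6: GAU Asp / GGA Gly — nonsynonymous.
Codon 7: UGG Trp / UAC Tyr — nonsynonymous.
Codon 8: GUU Val / AGU Ser — nonsynonymous.
Nonsynonymous differences: 5.

5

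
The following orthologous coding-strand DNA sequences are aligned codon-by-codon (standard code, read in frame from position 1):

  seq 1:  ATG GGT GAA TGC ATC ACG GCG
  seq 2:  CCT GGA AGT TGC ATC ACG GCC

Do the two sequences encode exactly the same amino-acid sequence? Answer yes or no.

Codon 1: ATG Met / CCT Pro — nonsynonymous.
Codon 2: GGT Gly / GGA Gly — synonymous.
Codon 3: GAA Glu / AGT Ser — nonsynonymous.
Codon 4: TGC Cys / TGC Cys — identical.
Codon 5: ATC Ile / ATC Ile — identical.
Codon 6: ACG Thr / ACG Thr — identical.
Codon 7: GCG Ala / GCC Ala — synonymous.
Nonsynonymous differences: 2 → different protein.

no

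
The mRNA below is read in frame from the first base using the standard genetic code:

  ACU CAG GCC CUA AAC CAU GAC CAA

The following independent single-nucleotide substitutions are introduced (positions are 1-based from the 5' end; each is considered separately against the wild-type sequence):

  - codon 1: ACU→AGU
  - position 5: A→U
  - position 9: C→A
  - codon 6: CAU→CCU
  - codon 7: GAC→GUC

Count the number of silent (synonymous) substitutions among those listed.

1

Codon 1: ACU (Thr) → AGU (Ser) — missense.
Codon 2: CAG (Gln) → CUG (Leu) — missense.
Codon 3: GCC (Ala) → GCA (Ala) — synonymous.
Codon 6: CAU (His) → CCU (Pro) — missense.
Codon 7: GAC (Asp) → GUC (Val) — missense.
Synonymous: 1 of 5.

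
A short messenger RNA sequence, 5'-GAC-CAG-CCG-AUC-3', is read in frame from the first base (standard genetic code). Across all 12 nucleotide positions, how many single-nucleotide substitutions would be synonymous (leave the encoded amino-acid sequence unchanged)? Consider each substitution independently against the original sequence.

7

Codon 1 (GAC, Asp): 1 synonymous substitution.
Codon 2 (CAG, Gln): 1 synonymous substitution.
Codon 3 (CCG, Pro): 3 synonymous substitutions.
Codon 4 (AUC, Ile): 2 synonymous substitutions.
Total: 1 + 1 + 3 + 2 = 7.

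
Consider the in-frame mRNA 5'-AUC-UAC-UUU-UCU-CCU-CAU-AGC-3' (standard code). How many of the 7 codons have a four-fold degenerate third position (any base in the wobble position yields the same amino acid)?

Codon 1 AUC (Ile): third position 3-fold.
Codon 2 UAC (Tyr): third position 2-fold.
Codon 3 UUU (Phe): third position 2-fold.
Codon 4 UCU (Ser): third position 4-fold.
Codon 5 CCU (Pro): third position 4-fold.
Codon 6 CAU (His): third position 2-fold.
Codon 7 AGC (Ser): third position 2-fold.
Four-fold degenerate third positions: 2.

2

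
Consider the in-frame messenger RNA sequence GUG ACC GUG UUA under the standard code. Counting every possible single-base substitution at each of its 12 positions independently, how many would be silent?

Codon 1 (GUG, Val): 3 synonymous substitutions.
Codon 2 (ACC, Thr): 3 synonymous substitutions.
Codon 3 (GUG, Val): 3 synonymous substitutions.
Codon 4 (UUA, Leu): 2 synonymous substitutions.
Total: 3 + 3 + 3 + 2 = 11.

11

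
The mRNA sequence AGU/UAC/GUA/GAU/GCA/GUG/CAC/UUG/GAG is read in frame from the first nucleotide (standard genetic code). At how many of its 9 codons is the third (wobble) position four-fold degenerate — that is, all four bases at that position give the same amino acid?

Codon 1 AGU (Ser): third position 2-fold.
Codon 2 UAC (Tyr): third position 2-fold.
Codon 3 GUA (Val): third position 4-fold.
Codon 4 GAU (Asp): third position 2-fold.
Codon 5 GCA (Ala): third position 4-fold.
Codon 6 GUG (Val): third position 4-fold.
Codon 7 CAC (His): third position 2-fold.
Codon 8 UUG (Leu): third position 2-fold.
Codon 9 GAG (Glu): third position 2-fold.
Four-fold degenerate third positions: 3.

3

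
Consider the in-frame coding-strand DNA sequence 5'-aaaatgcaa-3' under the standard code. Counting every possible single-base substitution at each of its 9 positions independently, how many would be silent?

2

Codon 1 (AAA, Lys): 1 synonymous substitution.
Codon 2 (ATG, Met): 0 synonymous substitutions.
Codon 3 (CAA, Gln): 1 synonymous substitution.
Total: 1 + 0 + 1 = 2.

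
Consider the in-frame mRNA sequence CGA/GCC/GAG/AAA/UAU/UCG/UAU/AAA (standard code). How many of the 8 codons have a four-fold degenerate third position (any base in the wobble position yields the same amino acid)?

Codon 1 CGA (Arg): third position 4-fold.
Codon 2 GCC (Ala): third position 4-fold.
Codon 3 GAG (Glu): third position 2-fold.
Codon 4 AAA (Lys): third position 2-fold.
Codon 5 UAU (Tyr): third position 2-fold.
Codon 6 UCG (Ser): third position 4-fold.
Codon 7 UAU (Tyr): third position 2-fold.
Codon 8 AAA (Lys): third position 2-fold.
Four-fold degenerate third positions: 3.

3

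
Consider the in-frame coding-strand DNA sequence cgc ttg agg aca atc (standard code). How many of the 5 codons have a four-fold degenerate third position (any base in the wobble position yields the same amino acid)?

2

Codon 1 CGC (Arg): third position 4-fold.
Codon 2 TTG (Leu): third position 2-fold.
Codon 3 AGG (Arg): third position 2-fold.
Codon 4 ACA (Thr): third position 4-fold.
Codon 5 ATC (Ile): third position 3-fold.
Four-fold degenerate third positions: 2.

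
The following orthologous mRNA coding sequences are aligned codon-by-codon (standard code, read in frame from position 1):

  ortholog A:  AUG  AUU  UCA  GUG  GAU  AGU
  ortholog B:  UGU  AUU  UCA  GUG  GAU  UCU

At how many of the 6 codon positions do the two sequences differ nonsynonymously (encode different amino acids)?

1

Codon 1: AUG Met / UGU Cys — nonsynonymous.
Codon 2: AUU Ile / AUU Ile — identical.
Codon 3: UCA Ser / UCA Ser — identical.
Codon 4: GUG Val / GUG Val — identical.
Codon 5: GAU Asp / GAU Asp — identical.
Codon 6: AGU Ser / UCU Ser — synonymous.
Nonsynonymous differences: 1.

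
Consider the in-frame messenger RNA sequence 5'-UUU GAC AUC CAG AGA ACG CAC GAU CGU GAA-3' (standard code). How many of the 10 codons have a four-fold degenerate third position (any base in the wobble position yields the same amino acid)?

Codon 1 UUU (Phe): third position 2-fold.
Codon 2 GAC (Asp): third position 2-fold.
Codon 3 AUC (Ile): third position 3-fold.
Codon 4 CAG (Gln): third position 2-fold.
Codon 5 AGA (Arg): third position 2-fold.
Codon 6 ACG (Thr): third position 4-fold.
Codon 7 CAC (His): third position 2-fold.
Codon 8 GAU (Asp): third position 2-fold.
Codon 9 CGU (Arg): third position 4-fold.
Codon 10 GAA (Glu): third position 2-fold.
Four-fold degenerate third positions: 2.

2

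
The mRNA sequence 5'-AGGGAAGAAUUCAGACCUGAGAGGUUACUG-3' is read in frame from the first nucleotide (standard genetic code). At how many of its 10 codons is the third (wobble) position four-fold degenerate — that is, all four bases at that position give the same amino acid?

2

Codon 1 AGG (Arg): third position 2-fold.
Codon 2 GAA (Glu): third position 2-fold.
Codon 3 GAA (Glu): third position 2-fold.
Codon 4 UUC (Phe): third position 2-fold.
Codon 5 AGA (Arg): third position 2-fold.
Codon 6 CCU (Pro): third position 4-fold.
Codon 7 GAG (Glu): third position 2-fold.
Codon 8 AGG (Arg): third position 2-fold.
Codon 9 UUA (Leu): third position 2-fold.
Codon 10 CUG (Leu): third position 4-fold.
Four-fold degenerate third positions: 2.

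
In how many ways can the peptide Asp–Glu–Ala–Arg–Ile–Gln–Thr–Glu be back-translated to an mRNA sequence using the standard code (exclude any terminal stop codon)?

4608

Asp: 2 codons.
Glu: 2 codons.
Ala: 4 codons.
Arg: 6 codons.
Ile: 3 codons.
Gln: 2 codons.
Thr: 4 codons.
Glu: 2 codons.
2 × 2 × 4 × 6 × 3 × 2 × 4 × 2 = 4608.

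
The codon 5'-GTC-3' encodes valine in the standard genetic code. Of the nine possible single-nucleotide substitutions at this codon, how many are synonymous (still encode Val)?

3

Position 1: none → 0 synonymous.
Position 2: none → 0 synonymous.
Position 3: GTT, GTA, GTG → 3 synonymous.
Total: 0 + 0 + 3 = 3.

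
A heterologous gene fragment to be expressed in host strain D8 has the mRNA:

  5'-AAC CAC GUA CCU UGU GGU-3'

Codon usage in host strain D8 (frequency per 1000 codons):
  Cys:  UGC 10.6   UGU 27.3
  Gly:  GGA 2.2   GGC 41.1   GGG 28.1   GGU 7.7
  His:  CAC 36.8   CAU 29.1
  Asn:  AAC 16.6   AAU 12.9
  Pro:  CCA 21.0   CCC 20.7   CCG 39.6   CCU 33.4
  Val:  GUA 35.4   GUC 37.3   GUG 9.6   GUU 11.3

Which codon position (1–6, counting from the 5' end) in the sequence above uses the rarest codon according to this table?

Codon 1 AAC (Asn): 16.6 per 1000.
Codon 2 CAC (His): 36.8 per 1000.
Codon 3 GUA (Val): 35.4 per 1000.
Codon 4 CCU (Pro): 33.4 per 1000.
Codon 5 UGU (Cys): 27.3 per 1000.
Codon 6 GGU (Gly): 7.7 per 1000.
Lowest frequency is 7.7 at codon 6.

6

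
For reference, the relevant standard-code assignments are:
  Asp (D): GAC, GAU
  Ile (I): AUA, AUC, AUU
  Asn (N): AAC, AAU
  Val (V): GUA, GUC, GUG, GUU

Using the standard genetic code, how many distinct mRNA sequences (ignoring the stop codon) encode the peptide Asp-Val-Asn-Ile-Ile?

Asp: 2 codons.
Val: 4 codons.
Asn: 2 codons.
Ile: 3 codons.
Ile: 3 codons.
2 × 4 × 2 × 3 × 3 = 144.

144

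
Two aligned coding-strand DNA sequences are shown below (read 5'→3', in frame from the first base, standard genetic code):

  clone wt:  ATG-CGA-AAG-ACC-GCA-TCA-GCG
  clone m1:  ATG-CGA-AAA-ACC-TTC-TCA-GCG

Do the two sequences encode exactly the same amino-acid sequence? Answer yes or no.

Codon 1: ATG Met / ATG Met — identical.
Codon 2: CGA Arg / CGA Arg — identical.
Codon 3: AAG Lys / AAA Lys — synonymous.
Codon 4: ACC Thr / ACC Thr — identical.
Codon 5: GCA Ala / TTC Phe — nonsynonymous.
Codon 6: TCA Ser / TCA Ser — identical.
Codon 7: GCG Ala / GCG Ala — identical.
Nonsynonymous differences: 1 → different protein.

no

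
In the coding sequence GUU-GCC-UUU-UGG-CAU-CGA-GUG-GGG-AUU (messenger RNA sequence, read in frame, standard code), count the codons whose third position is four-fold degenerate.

Codon 1 GUU (Val): third position 4-fold.
Codon 2 GCC (Ala): third position 4-fold.
Codon 3 UUU (Phe): third position 2-fold.
Codon 4 UGG (Trp): third position 1-fold.
Codon 5 CAU (His): third position 2-fold.
Codon 6 CGA (Arg): third position 4-fold.
Codon 7 GUG (Val): third position 4-fold.
Codon 8 GGG (Gly): third position 4-fold.
Codon 9 AUU (Ile): third position 3-fold.
Four-fold degenerate third positions: 5.

5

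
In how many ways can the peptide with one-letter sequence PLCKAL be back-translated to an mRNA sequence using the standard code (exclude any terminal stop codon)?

2304

Pro: 4 codons.
Leu: 6 codons.
Cys: 2 codons.
Lys: 2 codons.
Ala: 4 codons.
Leu: 6 codons.
4 × 6 × 2 × 2 × 4 × 6 = 2304.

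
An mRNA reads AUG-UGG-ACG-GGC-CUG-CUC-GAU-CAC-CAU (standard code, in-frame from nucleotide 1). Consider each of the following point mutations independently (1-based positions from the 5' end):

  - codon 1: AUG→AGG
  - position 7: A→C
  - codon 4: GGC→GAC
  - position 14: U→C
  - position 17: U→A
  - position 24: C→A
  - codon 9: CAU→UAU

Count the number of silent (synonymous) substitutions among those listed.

0

Codon 1: AUG (Met) → AGG (Arg) — missense.
Codon 3: ACG (Thr) → CCG (Pro) — missense.
Codon 4: GGC (Gly) → GAC (Asp) — missense.
Codon 5: CUG (Leu) → CCG (Pro) — missense.
Codon 6: CUC (Leu) → CAC (His) — missense.
Codon 8: CAC (His) → CAA (Gln) — missense.
Codon 9: CAU (His) → UAU (Tyr) — missense.
Synonymous: 0 of 7.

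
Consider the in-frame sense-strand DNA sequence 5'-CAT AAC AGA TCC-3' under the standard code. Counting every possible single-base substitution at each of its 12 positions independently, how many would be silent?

Codon 1 (CAT, His): 1 synonymous substitution.
Codon 2 (AAC, Asn): 1 synonymous substitution.
Codon 3 (AGA, Arg): 2 synonymous substitutions.
Codon 4 (TCC, Ser): 3 synonymous substitutions.
Total: 1 + 1 + 2 + 3 = 7.

7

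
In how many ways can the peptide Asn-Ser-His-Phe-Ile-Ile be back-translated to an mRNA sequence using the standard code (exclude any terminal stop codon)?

Asn: 2 codons.
Ser: 6 codons.
His: 2 codons.
Phe: 2 codons.
Ile: 3 codons.
Ile: 3 codons.
2 × 6 × 2 × 2 × 3 × 3 = 432.

432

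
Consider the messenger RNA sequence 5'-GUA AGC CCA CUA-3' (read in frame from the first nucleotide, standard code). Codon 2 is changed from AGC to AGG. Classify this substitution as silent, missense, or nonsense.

missense

Position 6 falls in codon 2: AGC → Ser.
After the substitution the codon is AGG → Arg.
Ser ≠ Arg, so this is a missense mutation.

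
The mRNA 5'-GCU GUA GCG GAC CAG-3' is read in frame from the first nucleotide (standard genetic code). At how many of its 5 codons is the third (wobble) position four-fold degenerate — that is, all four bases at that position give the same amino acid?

Codon 1 GCU (Ala): third position 4-fold.
Codon 2 GUA (Val): third position 4-fold.
Codon 3 GCG (Ala): third position 4-fold.
Codon 4 GAC (Asp): third position 2-fold.
Codon 5 CAG (Gln): third position 2-fold.
Four-fold degenerate third positions: 3.

3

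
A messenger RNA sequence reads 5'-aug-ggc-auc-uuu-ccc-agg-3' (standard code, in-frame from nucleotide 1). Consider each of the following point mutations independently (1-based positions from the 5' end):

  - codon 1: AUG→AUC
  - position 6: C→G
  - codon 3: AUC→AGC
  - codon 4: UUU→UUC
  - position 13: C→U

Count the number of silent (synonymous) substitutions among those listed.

Codon 1: AUG (Met) → AUC (Ile) — missense.
Codon 2: GGC (Gly) → GGG (Gly) — synonymous.
Codon 3: AUC (Ile) → AGC (Ser) — missense.
Codon 4: UUU (Phe) → UUC (Phe) — synonymous.
Codon 5: CCC (Pro) → UCC (Ser) — missense.
Synonymous: 2 of 5.

2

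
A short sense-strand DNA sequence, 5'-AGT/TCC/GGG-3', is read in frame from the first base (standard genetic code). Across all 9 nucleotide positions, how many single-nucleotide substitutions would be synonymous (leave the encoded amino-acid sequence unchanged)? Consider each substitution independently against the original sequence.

Codon 1 (AGT, Ser): 1 synonymous substitution.
Codon 2 (TCC, Ser): 3 synonymous substitutions.
Codon 3 (GGG, Gly): 3 synonymous substitutions.
Total: 1 + 3 + 3 = 7.

7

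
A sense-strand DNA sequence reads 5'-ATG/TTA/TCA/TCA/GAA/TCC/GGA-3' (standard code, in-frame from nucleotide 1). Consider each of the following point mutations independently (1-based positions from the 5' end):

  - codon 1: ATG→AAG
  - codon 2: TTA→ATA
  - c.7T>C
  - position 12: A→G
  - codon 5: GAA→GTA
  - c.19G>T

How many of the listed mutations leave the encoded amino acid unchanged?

1

Codon 1: ATG (Met) → AAG (Lys) — missense.
Codon 2: TTA (Leu) → ATA (Ile) — missense.
Codon 3: TCA (Ser) → CCA (Pro) — missense.
Codon 4: TCA (Ser) → TCG (Ser) — synonymous.
Codon 5: GAA (Glu) → GTA (Val) — missense.
Codon 7: GGA (Gly) → TGA (Stop) — nonsense.
Synonymous: 1 of 6.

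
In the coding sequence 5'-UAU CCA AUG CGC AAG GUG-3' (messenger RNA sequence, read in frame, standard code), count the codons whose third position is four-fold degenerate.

Codon 1 UAU (Tyr): third position 2-fold.
Codon 2 CCA (Pro): third position 4-fold.
Codon 3 AUG (Met): third position 1-fold.
Codon 4 CGC (Arg): third position 4-fold.
Codon 5 AAG (Lys): third position 2-fold.
Codon 6 GUG (Val): third position 4-fold.
Four-fold degenerate third positions: 3.

3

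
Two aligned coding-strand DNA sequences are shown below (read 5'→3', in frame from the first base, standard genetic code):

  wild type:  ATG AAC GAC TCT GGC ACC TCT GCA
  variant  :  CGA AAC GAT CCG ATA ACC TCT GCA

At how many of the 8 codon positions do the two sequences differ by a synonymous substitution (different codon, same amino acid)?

1

Codon 1: ATG Met / CGA Arg — nonsynonymous.
Codon 2: AAC Asn / AAC Asn — identical.
Codon 3: GAC Asp / GAT Asp — synonymous.
Codon 4: TCT Ser / CCG Pro — nonsynonymous.
Codon 5: GGC Gly / ATA Ile — nonsynonymous.
Codon 6: ACC Thr / ACC Thr — identical.
Codon 7: TCT Ser / TCT Ser — identical.
Codon 8: GCA Ala / GCA Ala — identical.
Synonymous differences: 1.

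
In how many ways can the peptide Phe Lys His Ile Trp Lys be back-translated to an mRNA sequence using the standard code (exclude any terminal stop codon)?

Phe: 2 codons.
Lys: 2 codons.
His: 2 codons.
Ile: 3 codons.
Trp: 1 codon.
Lys: 2 codons.
2 × 2 × 2 × 3 × 1 × 2 = 48.

48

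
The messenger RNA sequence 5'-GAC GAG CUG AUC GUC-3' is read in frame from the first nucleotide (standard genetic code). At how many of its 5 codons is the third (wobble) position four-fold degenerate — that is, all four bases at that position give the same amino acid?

Codon 1 GAC (Asp): third position 2-fold.
Codon 2 GAG (Glu): third position 2-fold.
Codon 3 CUG (Leu): third position 4-fold.
Codon 4 AUC (Ile): third position 3-fold.
Codon 5 GUC (Val): third position 4-fold.
Four-fold degenerate third positions: 2.

2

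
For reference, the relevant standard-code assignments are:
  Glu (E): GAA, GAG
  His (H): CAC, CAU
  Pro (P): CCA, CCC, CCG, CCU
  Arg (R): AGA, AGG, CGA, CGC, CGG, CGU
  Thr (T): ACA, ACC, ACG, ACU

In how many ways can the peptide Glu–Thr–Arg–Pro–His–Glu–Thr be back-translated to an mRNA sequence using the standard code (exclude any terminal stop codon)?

3072

Glu: 2 codons.
Thr: 4 codons.
Arg: 6 codons.
Pro: 4 codons.
His: 2 codons.
Glu: 2 codons.
Thr: 4 codons.
2 × 4 × 6 × 4 × 2 × 2 × 4 = 3072.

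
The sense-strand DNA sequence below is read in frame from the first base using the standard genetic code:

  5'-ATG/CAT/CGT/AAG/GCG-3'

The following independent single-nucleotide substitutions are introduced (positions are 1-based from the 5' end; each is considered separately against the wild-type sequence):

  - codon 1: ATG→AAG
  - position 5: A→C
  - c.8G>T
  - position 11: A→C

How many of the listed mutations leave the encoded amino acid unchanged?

0

Codon 1: ATG (Met) → AAG (Lys) — missense.
Codon 2: CAT (His) → CCT (Pro) — missense.
Codon 3: CGT (Arg) → CTT (Leu) — missense.
Codon 4: AAG (Lys) → ACG (Thr) — missense.
Synonymous: 0 of 4.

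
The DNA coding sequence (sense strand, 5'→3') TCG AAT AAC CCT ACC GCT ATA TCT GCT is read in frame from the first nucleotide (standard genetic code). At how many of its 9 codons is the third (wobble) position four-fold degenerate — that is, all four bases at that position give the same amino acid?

6

Codon 1 TCG (Ser): third position 4-fold.
Codon 2 AAT (Asn): third position 2-fold.
Codon 3 AAC (Asn): third position 2-fold.
Codon 4 CCT (Pro): third position 4-fold.
Codon 5 ACC (Thr): third position 4-fold.
Codon 6 GCT (Ala): third position 4-fold.
Codon 7 ATA (Ile): third position 3-fold.
Codon 8 TCT (Ser): third position 4-fold.
Codon 9 GCT (Ala): third position 4-fold.
Four-fold degenerate third positions: 6.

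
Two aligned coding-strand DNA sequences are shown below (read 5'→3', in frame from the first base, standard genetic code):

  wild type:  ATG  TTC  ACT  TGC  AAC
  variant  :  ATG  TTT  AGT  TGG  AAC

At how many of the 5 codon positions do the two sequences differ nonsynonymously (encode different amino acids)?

2

Codon 1: ATG Met / ATG Met — identical.
Codon 2: TTC Phe / TTT Phe — synonymous.
Codon 3: ACT Thr / AGT Ser — nonsynonymous.
Codon 4: TGC Cys / TGG Trp — nonsynonymous.
Codon 5: AAC Asn / AAC Asn — identical.
Nonsynonymous differences: 2.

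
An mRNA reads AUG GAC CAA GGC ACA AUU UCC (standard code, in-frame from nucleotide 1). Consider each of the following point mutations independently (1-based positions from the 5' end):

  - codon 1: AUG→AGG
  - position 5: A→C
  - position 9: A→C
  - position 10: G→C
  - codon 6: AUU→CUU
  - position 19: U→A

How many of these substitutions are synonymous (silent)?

Codon 1: AUG (Met) → AGG (Arg) — missense.
Codon 2: GAC (Asp) → GCC (Ala) — missense.
Codon 3: CAA (Gln) → CAC (His) — missense.
Codon 4: GGC (Gly) → CGC (Arg) — missense.
Codon 6: AUU (Ile) → CUU (Leu) — missense.
Codon 7: UCC (Ser) → ACC (Thr) — missense.
Synonymous: 0 of 6.

0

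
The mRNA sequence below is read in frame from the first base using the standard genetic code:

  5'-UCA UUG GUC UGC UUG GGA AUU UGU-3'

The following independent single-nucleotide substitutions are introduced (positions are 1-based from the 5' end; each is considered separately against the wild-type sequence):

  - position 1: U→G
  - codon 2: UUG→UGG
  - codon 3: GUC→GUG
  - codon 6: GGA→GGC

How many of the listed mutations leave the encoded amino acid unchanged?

Codon 1: UCA (Ser) → GCA (Ala) — missense.
Codon 2: UUG (Leu) → UGG (Trp) — missense.
Codon 3: GUC (Val) → GUG (Val) — synonymous.
Codon 6: GGA (Gly) → GGC (Gly) — synonymous.
Synonymous: 2 of 4.

2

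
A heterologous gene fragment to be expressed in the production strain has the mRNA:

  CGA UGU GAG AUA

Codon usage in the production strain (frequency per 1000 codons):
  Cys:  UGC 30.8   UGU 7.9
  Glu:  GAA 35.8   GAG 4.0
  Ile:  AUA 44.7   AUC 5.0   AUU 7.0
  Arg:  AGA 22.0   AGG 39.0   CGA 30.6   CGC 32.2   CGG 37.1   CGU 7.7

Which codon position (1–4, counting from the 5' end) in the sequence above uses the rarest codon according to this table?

3

Codon 1 CGA (Arg): 30.6 per 1000.
Codon 2 UGU (Cys): 7.9 per 1000.
Codon 3 GAG (Glu): 4.0 per 1000.
Codon 4 AUA (Ile): 44.7 per 1000.
Lowest frequency is 4.0 at codon 3.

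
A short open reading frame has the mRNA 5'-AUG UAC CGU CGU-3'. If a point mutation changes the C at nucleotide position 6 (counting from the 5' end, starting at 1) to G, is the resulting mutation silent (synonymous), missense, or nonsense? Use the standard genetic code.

nonsense

Position 6 falls in codon 2: UAC → Tyr.
After the substitution the codon is UAG → Stop.
The new codon is a stop codon, so this is a nonsense mutation.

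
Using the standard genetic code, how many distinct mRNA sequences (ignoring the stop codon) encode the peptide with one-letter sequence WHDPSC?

Trp: 1 codon.
His: 2 codons.
Asp: 2 codons.
Pro: 4 codons.
Ser: 6 codons.
Cys: 2 codons.
1 × 2 × 2 × 4 × 6 × 2 = 192.

192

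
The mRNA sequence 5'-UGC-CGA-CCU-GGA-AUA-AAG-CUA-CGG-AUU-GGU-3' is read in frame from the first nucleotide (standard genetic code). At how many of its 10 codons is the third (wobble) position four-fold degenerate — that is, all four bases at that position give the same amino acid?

Codon 1 UGC (Cys): third position 2-fold.
Codon 2 CGA (Arg): third position 4-fold.
Codon 3 CCU (Pro): third position 4-fold.
Codon 4 GGA (Gly): third position 4-fold.
Codon 5 AUA (Ile): third position 3-fold.
Codon 6 AAG (Lys): third position 2-fold.
Codon 7 CUA (Leu): third position 4-fold.
Codon 8 CGG (Arg): third position 4-fold.
Codon 9 AUU (Ile): third position 3-fold.
Codon 10 GGU (Gly): third position 4-fold.
Four-fold degenerate third positions: 6.

6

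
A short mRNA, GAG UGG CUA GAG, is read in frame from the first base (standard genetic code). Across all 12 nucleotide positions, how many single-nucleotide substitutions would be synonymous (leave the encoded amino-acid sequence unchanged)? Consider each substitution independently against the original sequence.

6

Codon 1 (GAG, Glu): 1 synonymous substitution.
Codon 2 (UGG, Trp): 0 synonymous substitutions.
Codon 3 (CUA, Leu): 4 synonymous substitutions.
Codon 4 (GAG, Glu): 1 synonymous substitution.
Total: 1 + 0 + 4 + 1 = 6.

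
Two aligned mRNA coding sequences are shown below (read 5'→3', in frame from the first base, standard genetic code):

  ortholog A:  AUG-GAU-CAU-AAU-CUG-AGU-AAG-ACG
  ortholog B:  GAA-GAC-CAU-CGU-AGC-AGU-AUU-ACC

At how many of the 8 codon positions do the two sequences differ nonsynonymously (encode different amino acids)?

4

Codon 1: AUG Met / GAA Glu — nonsynonymous.
Codon 2: GAU Asp / GAC Asp — synonymous.
Codon 3: CAU His / CAU His — identical.
Codon 4: AAU Asn / CGU Arg — nonsynonymous.
Codon 5: CUG Leu / AGC Ser — nonsynonymous.
Codon 6: AGU Ser / AGU Ser — identical.
Codon 7: AAG Lys / AUU Ile — nonsynonymous.
Codon 8: ACG Thr / ACC Thr — synonymous.
Nonsynonymous differences: 4.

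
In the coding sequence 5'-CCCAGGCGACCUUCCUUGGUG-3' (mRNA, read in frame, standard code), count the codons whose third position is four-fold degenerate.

Codon 1 CCC (Pro): third position 4-fold.
Codon 2 AGG (Arg): third position 2-fold.
Codon 3 CGA (Arg): third position 4-fold.
Codon 4 CCU (Pro): third position 4-fold.
Codon 5 UCC (Ser): third position 4-fold.
Codon 6 UUG (Leu): third position 2-fold.
Codon 7 GUG (Val): third position 4-fold.
Four-fold degenerate third positions: 5.

5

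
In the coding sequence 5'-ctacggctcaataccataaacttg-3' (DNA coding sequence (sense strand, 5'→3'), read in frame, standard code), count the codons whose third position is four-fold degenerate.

Codon 1 CTA (Leu): third position 4-fold.
Codon 2 CGG (Arg): third position 4-fold.
Codon 3 CTC (Leu): third position 4-fold.
Codon 4 AAT (Asn): third position 2-fold.
Codon 5 ACC (Thr): third position 4-fold.
Codon 6 ATA (Ile): third position 3-fold.
Codon 7 AAC (Asn): third position 2-fold.
Codon 8 TTG (Leu): third position 2-fold.
Four-fold degenerate third positions: 4.

4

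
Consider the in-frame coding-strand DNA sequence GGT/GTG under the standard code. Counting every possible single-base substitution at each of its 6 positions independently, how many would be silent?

6

Codon 1 (GGT, Gly): 3 synonymous substitutions.
Codon 2 (GTG, Val): 3 synonymous substitutions.
Total: 3 + 3 = 6.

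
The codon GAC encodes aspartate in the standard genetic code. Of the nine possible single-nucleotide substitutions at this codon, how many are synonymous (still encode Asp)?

1

Position 1: none → 0 synonymous.
Position 2: none → 0 synonymous.
Position 3: GAU → 1 synonymous.
Total: 0 + 0 + 1 = 1.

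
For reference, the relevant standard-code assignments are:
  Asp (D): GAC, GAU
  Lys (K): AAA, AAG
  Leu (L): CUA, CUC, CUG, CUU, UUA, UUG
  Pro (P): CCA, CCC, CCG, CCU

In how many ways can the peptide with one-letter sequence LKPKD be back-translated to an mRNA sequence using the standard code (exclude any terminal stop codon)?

192

Leu: 6 codons.
Lys: 2 codons.
Pro: 4 codons.
Lys: 2 codons.
Asp: 2 codons.
6 × 2 × 4 × 2 × 2 = 192.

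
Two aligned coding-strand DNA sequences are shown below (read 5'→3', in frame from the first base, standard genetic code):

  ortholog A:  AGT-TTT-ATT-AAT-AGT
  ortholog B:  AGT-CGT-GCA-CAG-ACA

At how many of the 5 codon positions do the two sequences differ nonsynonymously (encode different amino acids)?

Codon 1: AGT Ser / AGT Ser — identical.
Codon 2: TTT Phe / CGT Arg — nonsynonymous.
Codon 3: ATT Ile / GCA Ala — nonsynonymous.
Codon 4: AAT Asn / CAG Gln — nonsynonymous.
Codon 5: AGT Ser / ACA Thr — nonsynonymous.
Nonsynonymous differences: 4.

4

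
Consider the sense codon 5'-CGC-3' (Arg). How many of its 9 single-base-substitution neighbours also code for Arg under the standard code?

3

Position 1: none → 0 synonymous.
Position 2: none → 0 synonymous.
Position 3: CGU, CGA, CGG → 3 synonymous.
Total: 0 + 0 + 3 = 3.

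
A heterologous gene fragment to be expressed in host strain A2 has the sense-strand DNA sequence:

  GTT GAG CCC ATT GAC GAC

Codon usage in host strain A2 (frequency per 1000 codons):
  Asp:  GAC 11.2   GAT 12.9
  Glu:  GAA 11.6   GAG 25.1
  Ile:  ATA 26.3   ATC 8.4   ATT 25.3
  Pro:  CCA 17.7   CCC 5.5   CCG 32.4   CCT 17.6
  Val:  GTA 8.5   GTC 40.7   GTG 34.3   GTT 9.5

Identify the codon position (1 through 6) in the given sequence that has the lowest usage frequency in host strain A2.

Codon 1 GTT (Val): 9.5 per 1000.
Codon 2 GAG (Glu): 25.1 per 1000.
Codon 3 CCC (Pro): 5.5 per 1000.
Codon 4 ATT (Ile): 25.3 per 1000.
Codon 5 GAC (Asp): 11.2 per 1000.
Codon 6 GAC (Asp): 11.2 per 1000.
Lowest frequency is 5.5 at codon 3.

3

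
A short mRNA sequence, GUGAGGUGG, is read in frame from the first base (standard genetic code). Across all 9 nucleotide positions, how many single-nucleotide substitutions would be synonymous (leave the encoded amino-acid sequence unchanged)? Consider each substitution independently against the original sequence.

5

Codon 1 (GUG, Val): 3 synonymous substitutions.
Codon 2 (AGG, Arg): 2 synonymous substitutions.
Codon 3 (UGG, Trp): 0 synonymous substitutions.
Total: 3 + 2 + 0 = 5.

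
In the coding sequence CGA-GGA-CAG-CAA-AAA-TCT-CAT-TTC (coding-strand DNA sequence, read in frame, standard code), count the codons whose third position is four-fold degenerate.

Codon 1 CGA (Arg): third position 4-fold.
Codon 2 GGA (Gly): third position 4-fold.
Codon 3 CAG (Gln): third position 2-fold.
Codon 4 CAA (Gln): third position 2-fold.
Codon 5 AAA (Lys): third position 2-fold.
Codon 6 TCT (Ser): third position 4-fold.
Codon 7 CAT (His): third position 2-fold.
Codon 8 TTC (Phe): third position 2-fold.
Four-fold degenerate third positions: 3.

3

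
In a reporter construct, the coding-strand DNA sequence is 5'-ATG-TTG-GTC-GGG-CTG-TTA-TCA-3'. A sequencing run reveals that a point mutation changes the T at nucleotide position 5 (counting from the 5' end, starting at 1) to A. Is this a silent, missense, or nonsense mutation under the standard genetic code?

Position 5 falls in codon 2: TTG → Leu.
After the substitution the codon is TAG → Stop.
The new codon is a stop codon, so this is a nonsense mutation.

nonsense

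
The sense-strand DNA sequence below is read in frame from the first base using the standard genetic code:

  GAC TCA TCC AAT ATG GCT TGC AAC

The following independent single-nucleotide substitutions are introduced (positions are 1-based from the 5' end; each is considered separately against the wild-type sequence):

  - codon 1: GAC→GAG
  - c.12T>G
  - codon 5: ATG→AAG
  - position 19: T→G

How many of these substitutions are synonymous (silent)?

Codon 1: GAC (Asp) → GAG (Glu) — missense.
Codon 4: AAT (Asn) → AAG (Lys) — missense.
Codon 5: ATG (Met) → AAG (Lys) — missense.
Codon 7: TGC (Cys) → GGC (Gly) — missense.
Synonymous: 0 of 4.

0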